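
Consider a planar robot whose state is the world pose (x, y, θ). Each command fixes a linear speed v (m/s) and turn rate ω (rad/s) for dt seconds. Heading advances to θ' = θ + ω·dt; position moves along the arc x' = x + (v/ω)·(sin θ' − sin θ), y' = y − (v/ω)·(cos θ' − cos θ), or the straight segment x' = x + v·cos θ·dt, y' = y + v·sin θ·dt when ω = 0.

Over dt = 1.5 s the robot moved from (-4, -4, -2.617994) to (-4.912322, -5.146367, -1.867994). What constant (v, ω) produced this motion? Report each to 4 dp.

v = 1.0000, ω = 0.5000

Δθ = -1.867994 − -2.617994 = 0.750000
ω = Δθ/dt = 0.750000/1.5 = 0.5000
R = −Δy/(cos θ' − cos θ) = 2.0000
v = R·ω = 2.0000·0.5000 = 1.0000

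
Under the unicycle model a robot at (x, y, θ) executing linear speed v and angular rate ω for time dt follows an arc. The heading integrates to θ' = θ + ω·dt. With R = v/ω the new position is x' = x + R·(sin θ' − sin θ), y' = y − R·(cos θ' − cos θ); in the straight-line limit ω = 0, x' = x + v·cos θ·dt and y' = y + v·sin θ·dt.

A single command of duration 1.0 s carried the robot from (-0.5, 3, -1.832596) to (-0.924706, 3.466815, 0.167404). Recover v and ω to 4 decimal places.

v = -0.7500, ω = 2.0000

Δθ = 0.167404 − -1.832596 = 2.000000
ω = Δθ/dt = 2.000000/1.0 = 2.0000
R = −Δy/(cos θ' − cos θ) = -0.3750
v = R·ω = -0.3750·2.0000 = -0.7500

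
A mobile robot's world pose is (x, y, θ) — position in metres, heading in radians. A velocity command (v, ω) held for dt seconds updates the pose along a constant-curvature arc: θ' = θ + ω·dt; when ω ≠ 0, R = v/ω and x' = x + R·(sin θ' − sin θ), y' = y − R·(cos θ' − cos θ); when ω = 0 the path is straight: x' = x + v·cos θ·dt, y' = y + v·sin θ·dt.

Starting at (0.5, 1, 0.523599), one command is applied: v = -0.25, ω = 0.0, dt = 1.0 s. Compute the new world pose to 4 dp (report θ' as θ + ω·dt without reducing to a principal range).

θ' = 0.5236 + 0.0·1.0 = 0.5236
ω = 0 → straight: x' = 0.5 + -0.25·cos(0.5236)·1.0 = 0.2835
y' = 1 + -0.25·sin(0.5236)·1.0 = 0.8750

(0.2835, 0.8750, 0.5236)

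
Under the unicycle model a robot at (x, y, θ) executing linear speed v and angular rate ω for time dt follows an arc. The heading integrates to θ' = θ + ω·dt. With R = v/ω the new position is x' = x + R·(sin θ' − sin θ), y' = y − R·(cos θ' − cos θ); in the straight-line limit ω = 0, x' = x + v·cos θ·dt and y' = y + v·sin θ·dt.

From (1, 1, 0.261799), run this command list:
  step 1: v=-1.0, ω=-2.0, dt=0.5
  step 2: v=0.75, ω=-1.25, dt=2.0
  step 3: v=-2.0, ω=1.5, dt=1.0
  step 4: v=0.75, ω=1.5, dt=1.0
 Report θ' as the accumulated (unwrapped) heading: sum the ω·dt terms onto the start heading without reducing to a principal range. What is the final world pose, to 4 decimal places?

step 1: θ'=-0.7382 (R=0.5000) → pose (0.5341, 1.1131, -0.7382)
step 2: θ'=-3.2382 (R=-0.6000) → pose (0.0725, 0.0721, -3.2382)
step 3: θ'=-1.7382 (R=-1.3333) → pose (1.5158, 1.1771, -1.7382)
step 4: θ'=-0.2382 (R=0.5000) → pose (1.8908, 0.6079, -0.2382)

(1.8908, 0.6079, -0.2382)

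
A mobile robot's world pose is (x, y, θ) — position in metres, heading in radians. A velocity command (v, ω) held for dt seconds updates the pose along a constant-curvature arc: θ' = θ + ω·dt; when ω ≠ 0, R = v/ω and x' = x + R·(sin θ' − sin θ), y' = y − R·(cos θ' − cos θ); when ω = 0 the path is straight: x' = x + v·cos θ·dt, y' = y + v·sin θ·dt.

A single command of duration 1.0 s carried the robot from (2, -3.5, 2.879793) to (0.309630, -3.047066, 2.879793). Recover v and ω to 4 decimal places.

v = 1.7500, ω = 0.0000

Δθ = 2.879793 − 2.879793 = 0.000000
ω = Δθ/dt = 0.000000/1.0 = 0.0000
ω = 0 → v = (Δx·cos θ + Δy·sin θ)/dt = 1.7500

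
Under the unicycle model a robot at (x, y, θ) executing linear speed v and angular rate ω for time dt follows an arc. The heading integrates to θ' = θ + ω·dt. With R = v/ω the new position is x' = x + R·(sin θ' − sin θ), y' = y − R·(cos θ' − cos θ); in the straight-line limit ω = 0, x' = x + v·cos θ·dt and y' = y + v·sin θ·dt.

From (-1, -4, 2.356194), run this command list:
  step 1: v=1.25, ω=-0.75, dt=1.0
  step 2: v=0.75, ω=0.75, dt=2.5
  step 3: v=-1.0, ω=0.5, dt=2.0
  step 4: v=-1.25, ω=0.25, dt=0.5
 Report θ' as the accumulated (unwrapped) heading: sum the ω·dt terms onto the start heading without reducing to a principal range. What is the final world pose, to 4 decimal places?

step 1: θ'=1.6062 (R=-1.6667) → pose (-1.4871, -2.8805, 1.6062)
step 2: θ'=3.4812 (R=1.0000) → pose (-2.8196, -1.9730, 3.4812)
step 3: θ'=4.4812 (R=-2.0000) → pose (-1.5390, -0.5455, 4.4812)
step 4: θ'=4.6062 (R=-5.0000) → pose (-1.4342, 0.0702, 4.6062)

(-1.4342, 0.0702, 4.6062)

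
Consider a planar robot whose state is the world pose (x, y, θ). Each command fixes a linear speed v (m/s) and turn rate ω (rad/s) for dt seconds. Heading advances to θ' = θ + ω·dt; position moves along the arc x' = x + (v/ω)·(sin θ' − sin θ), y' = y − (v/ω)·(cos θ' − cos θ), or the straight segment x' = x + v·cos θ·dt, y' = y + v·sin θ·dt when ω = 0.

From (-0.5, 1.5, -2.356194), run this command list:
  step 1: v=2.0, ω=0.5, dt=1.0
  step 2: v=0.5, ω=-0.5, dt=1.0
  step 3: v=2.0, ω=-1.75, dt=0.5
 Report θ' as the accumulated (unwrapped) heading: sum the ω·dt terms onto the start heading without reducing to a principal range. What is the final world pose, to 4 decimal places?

(-2.6726, -0.9580, -3.2312)

step 1: θ'=-1.8562 (R=4.0000) → pose (-1.5098, -0.2023, -1.8562)
step 2: θ'=-2.3562 (R=-1.0000) → pose (-1.7622, -0.6278, -2.3562)
step 3: θ'=-3.2312 (R=-1.1429) → pose (-2.6726, -0.9580, -3.2312)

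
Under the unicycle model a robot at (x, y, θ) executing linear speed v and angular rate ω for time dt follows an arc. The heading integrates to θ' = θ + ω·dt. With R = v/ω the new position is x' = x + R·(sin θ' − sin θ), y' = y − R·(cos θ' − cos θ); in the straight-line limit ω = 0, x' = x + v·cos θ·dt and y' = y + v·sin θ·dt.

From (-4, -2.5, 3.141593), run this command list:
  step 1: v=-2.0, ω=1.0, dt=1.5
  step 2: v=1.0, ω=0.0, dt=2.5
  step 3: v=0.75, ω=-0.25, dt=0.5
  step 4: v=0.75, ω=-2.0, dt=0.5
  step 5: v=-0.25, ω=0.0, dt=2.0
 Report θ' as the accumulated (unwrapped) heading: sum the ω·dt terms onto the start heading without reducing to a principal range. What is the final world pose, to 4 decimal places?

step 1: θ'=4.6416 (R=-2.0000) → pose (-2.0050, -0.6415, 4.6416)
step 2: θ'=4.6416 (straight) → pose (-2.1819, -3.1352, 4.6416)
step 3: θ'=4.5166 (R=-3.0000) → pose (-2.2317, -3.5066, 4.5166)
step 4: θ'=3.5166 (R=-0.3750) → pose (-2.4621, -3.7826, 3.5166)
step 5: θ'=3.5166 (straight) → pose (-1.9969, -3.5995, 3.5166)

(-1.9969, -3.5995, 3.5166)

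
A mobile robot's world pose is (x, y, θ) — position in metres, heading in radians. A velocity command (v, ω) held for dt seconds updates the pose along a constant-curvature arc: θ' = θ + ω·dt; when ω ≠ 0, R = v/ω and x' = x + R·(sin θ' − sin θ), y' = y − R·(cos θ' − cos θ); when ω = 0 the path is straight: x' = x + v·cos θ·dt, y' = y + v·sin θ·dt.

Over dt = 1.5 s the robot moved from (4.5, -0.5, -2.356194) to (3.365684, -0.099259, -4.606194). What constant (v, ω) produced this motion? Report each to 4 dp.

Δθ = -4.606194 − -2.356194 = -2.250000
ω = Δθ/dt = -2.250000/1.5 = -1.5000
R = Δx/(sin θ' − sin θ) = -0.6667
v = R·ω = -0.6667·-1.5000 = 1.0000

v = 1.0000, ω = -1.5000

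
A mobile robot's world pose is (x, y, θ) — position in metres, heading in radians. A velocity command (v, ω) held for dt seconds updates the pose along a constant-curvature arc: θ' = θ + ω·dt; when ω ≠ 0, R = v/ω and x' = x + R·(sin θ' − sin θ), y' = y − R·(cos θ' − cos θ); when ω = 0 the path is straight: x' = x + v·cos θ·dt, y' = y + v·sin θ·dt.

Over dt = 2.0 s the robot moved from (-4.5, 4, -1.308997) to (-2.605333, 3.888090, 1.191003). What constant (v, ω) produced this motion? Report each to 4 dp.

v = 1.2500, ω = 1.2500

Δθ = 1.191003 − -1.308997 = 2.500000
ω = Δθ/dt = 2.500000/2.0 = 1.2500
R = Δx/(sin θ' − sin θ) = 1.0000
v = R·ω = 1.0000·1.2500 = 1.2500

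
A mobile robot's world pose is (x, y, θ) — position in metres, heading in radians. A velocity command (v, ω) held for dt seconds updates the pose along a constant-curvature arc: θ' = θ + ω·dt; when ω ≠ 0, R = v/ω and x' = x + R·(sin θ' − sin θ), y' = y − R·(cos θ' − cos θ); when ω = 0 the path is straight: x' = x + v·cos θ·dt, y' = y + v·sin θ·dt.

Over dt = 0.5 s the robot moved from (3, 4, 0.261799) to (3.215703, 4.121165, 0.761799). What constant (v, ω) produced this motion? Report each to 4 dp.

Δθ = 0.761799 − 0.261799 = 0.500000
ω = Δθ/dt = 0.500000/0.5 = 1.0000
R = Δx/(sin θ' − sin θ) = 0.5000
v = R·ω = 0.5000·1.0000 = 0.5000

v = 0.5000, ω = 1.0000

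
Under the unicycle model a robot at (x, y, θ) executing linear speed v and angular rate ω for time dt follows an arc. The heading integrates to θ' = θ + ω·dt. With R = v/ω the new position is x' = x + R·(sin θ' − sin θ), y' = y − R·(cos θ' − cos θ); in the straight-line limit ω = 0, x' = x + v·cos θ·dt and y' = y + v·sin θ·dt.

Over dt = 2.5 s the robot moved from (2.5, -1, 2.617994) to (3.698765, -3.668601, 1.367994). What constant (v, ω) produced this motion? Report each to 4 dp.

Δθ = 1.367994 − 2.617994 = -1.250000
ω = Δθ/dt = -1.250000/2.5 = -0.5000
R = −Δy/(cos θ' − cos θ) = 2.5000
v = R·ω = 2.5000·-0.5000 = -1.2500

v = -1.2500, ω = -0.5000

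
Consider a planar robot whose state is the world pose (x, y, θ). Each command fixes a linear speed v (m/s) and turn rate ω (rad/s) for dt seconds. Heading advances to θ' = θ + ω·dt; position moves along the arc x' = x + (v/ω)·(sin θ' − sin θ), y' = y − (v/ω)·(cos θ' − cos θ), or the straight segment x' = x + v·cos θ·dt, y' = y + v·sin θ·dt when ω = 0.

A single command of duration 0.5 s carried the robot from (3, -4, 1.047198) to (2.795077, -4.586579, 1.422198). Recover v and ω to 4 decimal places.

v = -1.2500, ω = 0.7500

Δθ = 1.422198 − 1.047198 = 0.375000
ω = Δθ/dt = 0.375000/0.5 = 0.7500
R = −Δy/(cos θ' − cos θ) = -1.6667
v = R·ω = -1.6667·0.7500 = -1.2500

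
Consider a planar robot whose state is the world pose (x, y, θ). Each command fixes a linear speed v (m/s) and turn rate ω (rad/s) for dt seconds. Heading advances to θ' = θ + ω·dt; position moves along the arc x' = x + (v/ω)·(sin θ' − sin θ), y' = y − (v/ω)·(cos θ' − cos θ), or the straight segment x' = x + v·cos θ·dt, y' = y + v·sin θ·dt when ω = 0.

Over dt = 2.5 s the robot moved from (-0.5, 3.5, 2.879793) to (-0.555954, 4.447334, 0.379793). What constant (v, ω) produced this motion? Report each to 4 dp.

v = 0.5000, ω = -1.0000

Δθ = 0.379793 − 2.879793 = -2.500000
ω = Δθ/dt = -2.500000/2.5 = -1.0000
R = −Δy/(cos θ' − cos θ) = -0.5000
v = R·ω = -0.5000·-1.0000 = 0.5000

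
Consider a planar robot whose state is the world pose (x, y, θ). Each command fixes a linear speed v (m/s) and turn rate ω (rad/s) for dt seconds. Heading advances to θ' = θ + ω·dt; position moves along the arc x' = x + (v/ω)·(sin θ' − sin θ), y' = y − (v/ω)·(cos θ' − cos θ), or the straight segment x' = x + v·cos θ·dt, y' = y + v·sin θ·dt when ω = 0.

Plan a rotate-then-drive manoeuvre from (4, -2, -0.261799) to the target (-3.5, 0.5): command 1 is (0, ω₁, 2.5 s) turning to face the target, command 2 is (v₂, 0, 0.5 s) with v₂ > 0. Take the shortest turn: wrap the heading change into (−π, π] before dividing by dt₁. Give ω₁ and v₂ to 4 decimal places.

ω₁ = 1.2327, v₂ = 15.8114

heading to target = atan2(0.5−-2, -3.5−4) = 2.8198
Δθ = wrap(2.8198 − -0.2618) = 3.0816; ω₁ = Δθ/dt₁ = 1.2327
distance = √((-3.5−4)² + (0.5−-2)²) = 7.9057; v₂ = distance/dt₂ = 15.8114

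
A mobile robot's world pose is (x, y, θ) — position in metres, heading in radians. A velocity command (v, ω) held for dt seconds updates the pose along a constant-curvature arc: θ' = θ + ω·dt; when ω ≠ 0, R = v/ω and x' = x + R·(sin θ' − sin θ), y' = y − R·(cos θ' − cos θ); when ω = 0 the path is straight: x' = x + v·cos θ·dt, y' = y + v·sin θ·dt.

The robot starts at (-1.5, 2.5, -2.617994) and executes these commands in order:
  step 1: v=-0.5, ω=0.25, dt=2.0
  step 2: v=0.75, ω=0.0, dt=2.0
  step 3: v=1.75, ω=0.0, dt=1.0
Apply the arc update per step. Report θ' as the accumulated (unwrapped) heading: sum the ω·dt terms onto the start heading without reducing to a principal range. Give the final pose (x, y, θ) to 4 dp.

step 1: θ'=-2.1180 (R=-2.0000) → pose (-0.7920, 3.1915, -2.1180)
step 2: θ'=-2.1180 (straight) → pose (-1.5725, 1.9105, -2.1180)
step 3: θ'=-2.1180 (straight) → pose (-2.4830, 0.4160, -2.1180)

(-2.4830, 0.4160, -2.1180)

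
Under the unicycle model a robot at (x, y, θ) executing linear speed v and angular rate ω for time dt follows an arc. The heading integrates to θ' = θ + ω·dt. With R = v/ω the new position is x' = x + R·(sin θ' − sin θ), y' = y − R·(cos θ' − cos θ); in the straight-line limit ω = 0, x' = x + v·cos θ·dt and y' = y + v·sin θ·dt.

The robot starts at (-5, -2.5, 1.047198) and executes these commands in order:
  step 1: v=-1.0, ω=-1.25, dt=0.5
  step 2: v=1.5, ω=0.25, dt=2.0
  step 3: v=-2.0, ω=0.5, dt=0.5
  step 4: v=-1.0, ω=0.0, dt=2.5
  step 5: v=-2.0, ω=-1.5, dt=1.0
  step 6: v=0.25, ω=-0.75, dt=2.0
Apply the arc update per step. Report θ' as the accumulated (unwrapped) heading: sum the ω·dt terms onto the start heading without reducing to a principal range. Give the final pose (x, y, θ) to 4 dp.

step 1: θ'=0.4222 (R=0.8000) → pose (-5.3650, -2.8298, 0.4222)
step 2: θ'=0.9222 (R=6.0000) → pose (-3.0420, -0.9810, 0.9222)
step 3: θ'=1.1722 (R=-4.0000) → pose (-3.5407, -1.8448, 1.1722)
step 4: θ'=1.1722 (straight) → pose (-4.5110, -4.1488, 1.1722)
step 5: θ'=-0.3278 (R=1.3333) → pose (-6.1691, -4.8937, -0.3278)
step 6: θ'=-1.8278 (R=-0.3333) → pose (-5.9541, -5.2940, -1.8278)

(-5.9541, -5.2940, -1.8278)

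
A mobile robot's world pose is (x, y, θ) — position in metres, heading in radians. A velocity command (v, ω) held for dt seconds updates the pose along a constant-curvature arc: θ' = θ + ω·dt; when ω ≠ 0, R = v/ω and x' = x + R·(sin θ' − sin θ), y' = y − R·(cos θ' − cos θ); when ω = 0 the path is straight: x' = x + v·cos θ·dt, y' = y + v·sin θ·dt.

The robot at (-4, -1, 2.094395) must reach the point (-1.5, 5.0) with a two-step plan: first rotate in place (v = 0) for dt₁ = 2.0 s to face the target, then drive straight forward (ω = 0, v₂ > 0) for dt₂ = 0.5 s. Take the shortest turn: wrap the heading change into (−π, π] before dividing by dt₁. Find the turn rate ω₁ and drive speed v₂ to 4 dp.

heading to target = atan2(5−-1, -1.5−-4) = 1.1760
Δθ = wrap(1.1760 − 2.0944) = -0.9184; ω₁ = Δθ/dt₁ = -0.4592
distance = √((-1.5−-4)² + (5−-1)²) = 6.5000; v₂ = distance/dt₂ = 13.0000

ω₁ = -0.4592, v₂ = 13.0000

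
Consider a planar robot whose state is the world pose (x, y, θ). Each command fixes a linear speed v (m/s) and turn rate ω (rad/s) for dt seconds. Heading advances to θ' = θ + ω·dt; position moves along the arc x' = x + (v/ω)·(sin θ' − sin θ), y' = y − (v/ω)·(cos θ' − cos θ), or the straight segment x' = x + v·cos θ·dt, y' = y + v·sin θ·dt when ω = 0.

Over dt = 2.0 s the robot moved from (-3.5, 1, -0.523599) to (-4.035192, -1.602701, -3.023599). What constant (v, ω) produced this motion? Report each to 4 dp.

Δθ = -3.023599 − -0.523599 = -2.500000
ω = Δθ/dt = -2.500000/2.0 = -1.2500
R = −Δy/(cos θ' − cos θ) = -1.4000
v = R·ω = -1.4000·-1.2500 = 1.7500

v = 1.7500, ω = -1.2500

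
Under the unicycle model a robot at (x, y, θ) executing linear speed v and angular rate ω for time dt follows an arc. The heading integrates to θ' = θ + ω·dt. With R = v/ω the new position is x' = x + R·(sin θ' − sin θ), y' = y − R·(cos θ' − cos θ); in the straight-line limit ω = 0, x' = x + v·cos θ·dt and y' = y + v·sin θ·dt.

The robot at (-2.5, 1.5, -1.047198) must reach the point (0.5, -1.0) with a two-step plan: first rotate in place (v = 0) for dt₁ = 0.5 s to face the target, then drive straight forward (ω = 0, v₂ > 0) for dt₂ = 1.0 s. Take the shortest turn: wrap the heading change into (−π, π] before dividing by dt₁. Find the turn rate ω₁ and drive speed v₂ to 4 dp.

heading to target = atan2(-1−1.5, 0.5−-2.5) = -0.6947
Δθ = wrap(-0.6947 − -1.0472) = 0.3525; ω₁ = Δθ/dt₁ = 0.7049
distance = √((0.5−-2.5)² + (-1−1.5)²) = 3.9051; v₂ = distance/dt₂ = 3.9051

ω₁ = 0.7049, v₂ = 3.9051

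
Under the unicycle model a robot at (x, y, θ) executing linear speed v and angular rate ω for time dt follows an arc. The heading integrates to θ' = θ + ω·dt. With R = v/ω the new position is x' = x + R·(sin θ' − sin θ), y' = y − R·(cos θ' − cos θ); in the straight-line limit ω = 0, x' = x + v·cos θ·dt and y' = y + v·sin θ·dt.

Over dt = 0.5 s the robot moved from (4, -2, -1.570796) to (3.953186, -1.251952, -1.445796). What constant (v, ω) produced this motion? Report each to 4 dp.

v = -1.5000, ω = 0.2500

Δθ = -1.445796 − -1.570796 = 0.125000
ω = Δθ/dt = 0.125000/0.5 = 0.2500
R = −Δy/(cos θ' − cos θ) = -6.0000
v = R·ω = -6.0000·0.2500 = -1.5000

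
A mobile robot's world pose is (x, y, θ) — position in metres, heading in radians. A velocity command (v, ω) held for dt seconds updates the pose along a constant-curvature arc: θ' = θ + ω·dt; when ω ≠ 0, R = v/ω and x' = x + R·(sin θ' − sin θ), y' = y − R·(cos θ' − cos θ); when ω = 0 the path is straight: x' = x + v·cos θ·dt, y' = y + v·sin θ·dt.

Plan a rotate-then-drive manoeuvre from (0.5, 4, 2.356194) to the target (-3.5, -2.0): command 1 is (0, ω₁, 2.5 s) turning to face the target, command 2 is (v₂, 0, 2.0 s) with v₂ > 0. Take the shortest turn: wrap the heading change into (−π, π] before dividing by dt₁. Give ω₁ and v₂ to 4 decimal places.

heading to target = atan2(-2−4, -3.5−0.5) = -2.1588
Δθ = wrap(-2.1588 − 2.3562) = 1.7682; ω₁ = Δθ/dt₁ = 0.7073
distance = √((-3.5−0.5)² + (-2−4)²) = 7.2111; v₂ = distance/dt₂ = 3.6056

ω₁ = 0.7073, v₂ = 3.6056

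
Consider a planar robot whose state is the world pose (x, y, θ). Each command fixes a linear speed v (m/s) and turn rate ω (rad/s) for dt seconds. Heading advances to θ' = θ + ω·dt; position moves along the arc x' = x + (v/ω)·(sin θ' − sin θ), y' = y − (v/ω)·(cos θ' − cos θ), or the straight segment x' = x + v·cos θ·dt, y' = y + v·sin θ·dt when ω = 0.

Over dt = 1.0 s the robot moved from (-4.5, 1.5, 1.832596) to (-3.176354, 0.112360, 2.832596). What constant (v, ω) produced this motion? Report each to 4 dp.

Δθ = 2.832596 − 1.832596 = 1.000000
ω = Δθ/dt = 1.000000/1.0 = 1.0000
R = −Δy/(cos θ' − cos θ) = -2.0000
v = R·ω = -2.0000·1.0000 = -2.0000

v = -2.0000, ω = 1.0000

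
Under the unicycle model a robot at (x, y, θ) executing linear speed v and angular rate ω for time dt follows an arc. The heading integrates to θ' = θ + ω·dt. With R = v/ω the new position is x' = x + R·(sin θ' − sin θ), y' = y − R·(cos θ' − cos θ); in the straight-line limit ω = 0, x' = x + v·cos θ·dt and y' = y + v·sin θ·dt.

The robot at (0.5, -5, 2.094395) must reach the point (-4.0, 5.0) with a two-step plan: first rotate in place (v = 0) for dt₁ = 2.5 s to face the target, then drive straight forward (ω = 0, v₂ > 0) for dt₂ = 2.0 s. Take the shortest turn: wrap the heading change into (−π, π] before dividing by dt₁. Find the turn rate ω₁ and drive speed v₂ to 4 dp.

heading to target = atan2(5−-5, -4−0.5) = 1.9937
Δθ = wrap(1.9937 − 2.0944) = -0.1007; ω₁ = Δθ/dt₁ = -0.0403
distance = √((-4−0.5)² + (5−-5)²) = 10.9659; v₂ = distance/dt₂ = 5.4829

ω₁ = -0.0403, v₂ = 5.4829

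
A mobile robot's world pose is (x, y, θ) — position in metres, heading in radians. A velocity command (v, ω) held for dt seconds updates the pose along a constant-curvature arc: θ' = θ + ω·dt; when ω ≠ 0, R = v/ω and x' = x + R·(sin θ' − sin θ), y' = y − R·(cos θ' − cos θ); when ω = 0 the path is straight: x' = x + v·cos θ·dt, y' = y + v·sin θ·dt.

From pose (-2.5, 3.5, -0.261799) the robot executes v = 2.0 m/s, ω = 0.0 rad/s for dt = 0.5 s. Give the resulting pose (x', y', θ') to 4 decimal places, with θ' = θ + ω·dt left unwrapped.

θ' = -0.2618 + 0.0·0.5 = -0.2618
ω = 0 → straight: x' = -2.5 + 2.0·cos(-0.2618)·0.5 = -1.5341
y' = 3.5 + 2.0·sin(-0.2618)·0.5 = 3.2412

(-1.5341, 3.2412, -0.2618)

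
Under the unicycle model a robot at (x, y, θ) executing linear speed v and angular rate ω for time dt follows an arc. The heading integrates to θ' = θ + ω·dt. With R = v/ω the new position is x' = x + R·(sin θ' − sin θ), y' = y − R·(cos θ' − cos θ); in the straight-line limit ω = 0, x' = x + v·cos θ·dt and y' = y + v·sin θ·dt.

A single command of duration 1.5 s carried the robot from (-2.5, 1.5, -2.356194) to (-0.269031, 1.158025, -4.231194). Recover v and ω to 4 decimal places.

v = -1.7500, ω = -1.2500

Δθ = -4.231194 − -2.356194 = -1.875000
ω = Δθ/dt = -1.875000/1.5 = -1.2500
R = Δx/(sin θ' − sin θ) = 1.4000
v = R·ω = 1.4000·-1.2500 = -1.7500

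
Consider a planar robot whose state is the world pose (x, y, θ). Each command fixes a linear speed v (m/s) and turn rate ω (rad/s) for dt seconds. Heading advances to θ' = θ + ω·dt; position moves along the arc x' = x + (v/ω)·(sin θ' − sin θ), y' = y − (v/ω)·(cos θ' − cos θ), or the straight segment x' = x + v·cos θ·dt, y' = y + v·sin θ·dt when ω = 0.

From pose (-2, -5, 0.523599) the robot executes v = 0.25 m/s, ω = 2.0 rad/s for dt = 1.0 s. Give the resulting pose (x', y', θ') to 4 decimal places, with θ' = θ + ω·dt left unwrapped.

θ' = 0.5236 + 2.0·1.0 = 2.5236
R = v/ω = 0.25/2.0 = 0.1250
x' = -2 + 0.1250·(sin 2.5236 − sin 0.5236) = -1.9901
y' = -5 − 0.1250·(cos 2.5236 − cos 0.5236) = -4.7899

(-1.9901, -4.7899, 2.5236)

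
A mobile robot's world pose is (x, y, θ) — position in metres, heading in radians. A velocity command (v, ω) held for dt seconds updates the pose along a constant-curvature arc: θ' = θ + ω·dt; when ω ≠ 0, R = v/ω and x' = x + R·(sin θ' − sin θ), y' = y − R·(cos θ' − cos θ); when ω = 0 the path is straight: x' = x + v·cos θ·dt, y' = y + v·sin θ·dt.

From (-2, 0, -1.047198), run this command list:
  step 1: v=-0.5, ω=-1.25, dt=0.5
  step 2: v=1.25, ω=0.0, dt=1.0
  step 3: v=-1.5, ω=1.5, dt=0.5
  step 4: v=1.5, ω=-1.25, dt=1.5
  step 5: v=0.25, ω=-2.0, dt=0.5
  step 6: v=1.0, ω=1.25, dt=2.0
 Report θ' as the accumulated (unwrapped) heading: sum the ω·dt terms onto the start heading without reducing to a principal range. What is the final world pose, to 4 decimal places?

step 1: θ'=-1.6722 (R=0.4000) → pose (-2.0515, 0.2405, -1.6722)
step 2: θ'=-1.6722 (straight) → pose (-2.1781, -1.0031, -1.6722)
step 3: θ'=-0.9222 (R=-1.0000) → pose (-2.3760, -0.2978, -0.9222)
step 4: θ'=-2.7972 (R=-1.2000) → pose (-2.9272, -2.1522, -2.7972)
step 5: θ'=-3.7972 (R=-0.1250) → pose (-3.0456, -2.1336, -3.7972)
step 6: θ'=-1.2972 (R=0.8000) → pose (-4.3035, -2.9839, -1.2972)

(-4.3035, -2.9839, -1.2972)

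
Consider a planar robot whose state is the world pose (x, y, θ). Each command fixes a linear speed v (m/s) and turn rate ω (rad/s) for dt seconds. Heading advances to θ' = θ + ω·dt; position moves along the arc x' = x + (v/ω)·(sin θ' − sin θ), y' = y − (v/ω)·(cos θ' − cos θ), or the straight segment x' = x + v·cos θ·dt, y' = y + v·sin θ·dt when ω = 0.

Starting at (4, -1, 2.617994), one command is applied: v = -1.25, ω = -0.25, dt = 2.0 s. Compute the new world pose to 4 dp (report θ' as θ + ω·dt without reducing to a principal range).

θ' = 2.6180 + -0.25·2.0 = 2.1180
R = v/ω = -1.25/-0.25 = 5.0000
x' = 4 + 5.0000·(sin 2.1180 − sin 2.6180) = 5.7699
y' = -1 − 5.0000·(cos 2.1180 − cos 2.6180) = -2.7286

(5.7699, -2.7286, 2.1180)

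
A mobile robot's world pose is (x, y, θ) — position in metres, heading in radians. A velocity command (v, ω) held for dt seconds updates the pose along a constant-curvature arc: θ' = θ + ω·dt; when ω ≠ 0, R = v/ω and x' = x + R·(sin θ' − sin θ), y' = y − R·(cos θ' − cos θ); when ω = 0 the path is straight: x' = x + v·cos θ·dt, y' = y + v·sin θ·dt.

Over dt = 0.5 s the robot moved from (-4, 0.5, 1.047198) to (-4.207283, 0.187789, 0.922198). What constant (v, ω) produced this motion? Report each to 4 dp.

v = -0.7500, ω = -0.2500

Δθ = 0.922198 − 1.047198 = -0.125000
ω = Δθ/dt = -0.125000/0.5 = -0.2500
R = −Δy/(cos θ' − cos θ) = 3.0000
v = R·ω = 3.0000·-0.2500 = -0.7500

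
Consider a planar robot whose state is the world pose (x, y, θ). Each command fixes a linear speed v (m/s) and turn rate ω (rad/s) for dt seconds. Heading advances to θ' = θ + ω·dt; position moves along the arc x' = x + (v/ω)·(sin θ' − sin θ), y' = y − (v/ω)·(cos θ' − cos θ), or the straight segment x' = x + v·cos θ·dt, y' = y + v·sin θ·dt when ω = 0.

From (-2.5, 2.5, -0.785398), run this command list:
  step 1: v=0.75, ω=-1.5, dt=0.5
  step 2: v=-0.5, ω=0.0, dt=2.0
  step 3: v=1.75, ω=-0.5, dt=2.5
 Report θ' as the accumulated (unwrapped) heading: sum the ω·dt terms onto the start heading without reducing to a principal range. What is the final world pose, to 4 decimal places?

step 1: θ'=-1.5354 (R=-0.5000) → pose (-2.3539, 2.1641, -1.5354)
step 2: θ'=-1.5354 (straight) → pose (-2.3893, 3.1635, -1.5354)
step 3: θ'=-2.7854 (R=-3.5000) → pose (-4.6666, -0.2407, -2.7854)

(-4.6666, -0.2407, -2.7854)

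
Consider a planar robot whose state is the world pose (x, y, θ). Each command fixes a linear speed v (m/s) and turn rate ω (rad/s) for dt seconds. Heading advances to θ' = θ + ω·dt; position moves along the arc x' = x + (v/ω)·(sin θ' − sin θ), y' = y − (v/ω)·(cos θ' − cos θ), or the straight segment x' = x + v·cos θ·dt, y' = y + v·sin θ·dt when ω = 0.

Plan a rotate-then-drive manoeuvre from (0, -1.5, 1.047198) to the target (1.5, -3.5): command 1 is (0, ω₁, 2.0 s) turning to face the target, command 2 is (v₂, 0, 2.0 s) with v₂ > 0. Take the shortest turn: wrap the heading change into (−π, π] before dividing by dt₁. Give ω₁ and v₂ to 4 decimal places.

ω₁ = -0.9872, v₂ = 1.2500

heading to target = atan2(-3.5−-1.5, 1.5−0) = -0.9273
Δθ = wrap(-0.9273 − 1.0472) = -1.9745; ω₁ = Δθ/dt₁ = -0.9872
distance = √((1.5−0)² + (-3.5−-1.5)²) = 2.5000; v₂ = distance/dt₂ = 1.2500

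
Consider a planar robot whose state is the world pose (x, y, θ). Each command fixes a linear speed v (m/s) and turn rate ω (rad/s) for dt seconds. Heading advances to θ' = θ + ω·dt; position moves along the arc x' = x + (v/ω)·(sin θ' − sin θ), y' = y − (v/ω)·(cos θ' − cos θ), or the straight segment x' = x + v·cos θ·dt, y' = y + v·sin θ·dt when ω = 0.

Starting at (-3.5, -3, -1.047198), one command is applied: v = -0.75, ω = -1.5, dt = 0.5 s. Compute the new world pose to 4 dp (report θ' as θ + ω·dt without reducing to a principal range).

θ' = -1.0472 + -1.5·0.5 = -1.7972
R = v/ω = -0.75/-1.5 = 0.5000
x' = -3.5 + 0.5000·(sin -1.7972 − sin -1.0472) = -3.5542
y' = -3 − 0.5000·(cos -1.7972 − cos -1.0472) = -2.6378

(-3.5542, -2.6378, -1.7972)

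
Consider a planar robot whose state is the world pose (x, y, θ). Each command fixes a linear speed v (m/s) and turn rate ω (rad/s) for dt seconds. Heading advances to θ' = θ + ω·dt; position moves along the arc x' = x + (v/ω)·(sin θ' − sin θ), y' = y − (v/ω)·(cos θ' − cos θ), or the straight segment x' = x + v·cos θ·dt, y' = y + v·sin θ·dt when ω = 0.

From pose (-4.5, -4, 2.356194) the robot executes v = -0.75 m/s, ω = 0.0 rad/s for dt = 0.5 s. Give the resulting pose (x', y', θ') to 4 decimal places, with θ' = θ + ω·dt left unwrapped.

θ' = 2.3562 + 0.0·0.5 = 2.3562
ω = 0 → straight: x' = -4.5 + -0.75·cos(2.3562)·0.5 = -4.2348
y' = -4 + -0.75·sin(2.3562)·0.5 = -4.2652

(-4.2348, -4.2652, 2.3562)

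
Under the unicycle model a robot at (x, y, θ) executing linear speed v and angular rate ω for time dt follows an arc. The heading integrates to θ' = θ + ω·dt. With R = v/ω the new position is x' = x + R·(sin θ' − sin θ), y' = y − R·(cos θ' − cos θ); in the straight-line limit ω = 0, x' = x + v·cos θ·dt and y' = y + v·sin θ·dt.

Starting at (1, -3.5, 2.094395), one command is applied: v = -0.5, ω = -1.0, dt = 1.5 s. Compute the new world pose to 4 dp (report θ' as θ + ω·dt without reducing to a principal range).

θ' = 2.0944 + -1.0·1.5 = 0.5944
R = v/ω = -0.5/-1.0 = 0.5000
x' = 1 + 0.5000·(sin 0.5944 − sin 2.0944) = 0.8470
y' = -3.5 − 0.5000·(cos 0.5944 − cos 2.0944) = -4.1642

(0.8470, -4.1642, 0.5944)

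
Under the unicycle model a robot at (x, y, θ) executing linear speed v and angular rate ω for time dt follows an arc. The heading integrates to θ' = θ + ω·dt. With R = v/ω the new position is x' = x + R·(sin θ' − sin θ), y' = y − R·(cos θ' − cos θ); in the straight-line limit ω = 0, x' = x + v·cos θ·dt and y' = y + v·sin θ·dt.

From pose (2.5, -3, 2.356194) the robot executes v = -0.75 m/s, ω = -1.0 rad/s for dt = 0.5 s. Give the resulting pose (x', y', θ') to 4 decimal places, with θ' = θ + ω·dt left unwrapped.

θ' = 2.3562 + -1.0·0.5 = 1.8562
R = v/ω = -0.75/-1.0 = 0.7500
x' = 2.5 + 0.7500·(sin 1.8562 − sin 2.3562) = 2.6893
y' = -3 − 0.7500·(cos 1.8562 − cos 2.3562) = -3.3192

(2.6893, -3.3192, 1.8562)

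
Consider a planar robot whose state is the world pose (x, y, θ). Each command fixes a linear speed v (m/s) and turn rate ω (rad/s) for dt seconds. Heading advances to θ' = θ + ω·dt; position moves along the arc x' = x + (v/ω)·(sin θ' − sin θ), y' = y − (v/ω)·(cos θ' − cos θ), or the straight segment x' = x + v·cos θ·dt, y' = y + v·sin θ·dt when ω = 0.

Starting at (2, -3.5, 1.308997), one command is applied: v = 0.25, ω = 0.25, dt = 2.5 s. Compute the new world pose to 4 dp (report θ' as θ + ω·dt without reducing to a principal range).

(1.9688, -2.8859, 1.9340)

θ' = 1.3090 + 0.25·2.5 = 1.9340
R = v/ω = 0.25/0.25 = 1.0000
x' = 2 + 1.0000·(sin 1.9340 − sin 1.3090) = 1.9688
y' = -3.5 − 1.0000·(cos 1.9340 − cos 1.3090) = -2.8859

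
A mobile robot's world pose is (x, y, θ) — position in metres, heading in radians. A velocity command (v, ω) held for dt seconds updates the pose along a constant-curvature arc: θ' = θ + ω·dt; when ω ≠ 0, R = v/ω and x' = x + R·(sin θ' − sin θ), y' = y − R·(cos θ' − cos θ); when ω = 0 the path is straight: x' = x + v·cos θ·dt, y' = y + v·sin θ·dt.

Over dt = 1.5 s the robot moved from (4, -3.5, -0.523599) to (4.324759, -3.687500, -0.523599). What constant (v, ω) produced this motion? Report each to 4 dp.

v = 0.2500, ω = 0.0000

Δθ = -0.523599 − -0.523599 = 0.000000
ω = Δθ/dt = 0.000000/1.5 = 0.0000
ω = 0 → v = (Δx·cos θ + Δy·sin θ)/dt = 0.2500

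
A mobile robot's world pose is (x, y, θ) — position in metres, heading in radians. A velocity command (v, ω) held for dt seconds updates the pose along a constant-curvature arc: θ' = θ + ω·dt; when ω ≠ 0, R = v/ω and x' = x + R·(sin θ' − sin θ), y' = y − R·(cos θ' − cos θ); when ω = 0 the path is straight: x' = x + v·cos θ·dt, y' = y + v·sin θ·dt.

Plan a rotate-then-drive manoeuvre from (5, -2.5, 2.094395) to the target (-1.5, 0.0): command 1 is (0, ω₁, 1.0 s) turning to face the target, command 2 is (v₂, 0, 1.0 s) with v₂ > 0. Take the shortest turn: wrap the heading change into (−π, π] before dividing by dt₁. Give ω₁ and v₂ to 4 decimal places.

heading to target = atan2(0−-2.5, -1.5−5) = 2.7744
Δθ = wrap(2.7744 − 2.0944) = 0.6800; ω₁ = Δθ/dt₁ = 0.6800
distance = √((-1.5−5)² + (0−-2.5)²) = 6.9642; v₂ = distance/dt₂ = 6.9642

ω₁ = 0.6800, v₂ = 6.9642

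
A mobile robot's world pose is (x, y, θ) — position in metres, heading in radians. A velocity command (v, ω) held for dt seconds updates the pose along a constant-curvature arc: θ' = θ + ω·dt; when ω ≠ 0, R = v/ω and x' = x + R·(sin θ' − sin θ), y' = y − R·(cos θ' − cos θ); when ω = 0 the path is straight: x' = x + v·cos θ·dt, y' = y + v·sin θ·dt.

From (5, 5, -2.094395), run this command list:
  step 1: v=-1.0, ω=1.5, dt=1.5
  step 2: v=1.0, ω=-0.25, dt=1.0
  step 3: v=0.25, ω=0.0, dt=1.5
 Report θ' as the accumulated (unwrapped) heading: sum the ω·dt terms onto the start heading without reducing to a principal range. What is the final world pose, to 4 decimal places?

(5.6896, 5.9871, -0.0944)

step 1: θ'=0.1556 (R=-0.6667) → pose (4.3193, 5.9919, 0.1556)
step 2: θ'=-0.0944 (R=-4.0000) → pose (5.3163, 6.0225, -0.0944)
step 3: θ'=-0.0944 (straight) → pose (5.6896, 5.9871, -0.0944)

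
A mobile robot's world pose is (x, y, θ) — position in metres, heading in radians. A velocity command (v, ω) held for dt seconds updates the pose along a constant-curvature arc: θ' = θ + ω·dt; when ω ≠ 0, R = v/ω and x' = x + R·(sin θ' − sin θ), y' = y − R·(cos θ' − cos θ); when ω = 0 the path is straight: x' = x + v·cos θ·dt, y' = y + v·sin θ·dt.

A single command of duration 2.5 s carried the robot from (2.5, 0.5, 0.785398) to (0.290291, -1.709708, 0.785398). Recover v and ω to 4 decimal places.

Δθ = 0.785398 − 0.785398 = 0.000000
ω = Δθ/dt = 0.000000/2.5 = 0.0000
ω = 0 → v = (Δx·cos θ + Δy·sin θ)/dt = -1.2500

v = -1.2500, ω = 0.0000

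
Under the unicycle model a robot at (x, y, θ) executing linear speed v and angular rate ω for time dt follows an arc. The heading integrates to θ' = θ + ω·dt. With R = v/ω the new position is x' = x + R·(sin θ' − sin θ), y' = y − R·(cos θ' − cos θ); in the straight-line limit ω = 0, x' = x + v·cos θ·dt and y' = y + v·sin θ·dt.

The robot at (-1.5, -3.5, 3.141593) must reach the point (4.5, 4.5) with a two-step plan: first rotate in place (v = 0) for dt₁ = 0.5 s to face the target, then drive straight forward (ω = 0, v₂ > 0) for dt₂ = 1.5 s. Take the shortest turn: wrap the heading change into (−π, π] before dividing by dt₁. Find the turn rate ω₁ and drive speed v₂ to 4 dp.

ω₁ = -4.4286, v₂ = 6.6667

heading to target = atan2(4.5−-3.5, 4.5−-1.5) = 0.9273
Δθ = wrap(0.9273 − 3.1416) = -2.2143; ω₁ = Δθ/dt₁ = -4.4286
distance = √((4.5−-1.5)² + (4.5−-3.5)²) = 10.0000; v₂ = distance/dt₂ = 6.6667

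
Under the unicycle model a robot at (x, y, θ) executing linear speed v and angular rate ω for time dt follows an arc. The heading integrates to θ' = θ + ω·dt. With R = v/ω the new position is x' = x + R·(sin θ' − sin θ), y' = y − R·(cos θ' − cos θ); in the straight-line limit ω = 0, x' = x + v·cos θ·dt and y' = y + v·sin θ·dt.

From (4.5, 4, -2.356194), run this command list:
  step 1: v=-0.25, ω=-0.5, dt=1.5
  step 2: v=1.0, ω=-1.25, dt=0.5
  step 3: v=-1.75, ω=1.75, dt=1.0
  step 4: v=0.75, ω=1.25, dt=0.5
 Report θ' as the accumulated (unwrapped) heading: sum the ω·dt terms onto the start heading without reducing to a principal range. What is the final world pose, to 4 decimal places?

step 1: θ'=-3.1062 (R=0.5000) → pose (4.8359, 4.1461, -3.1062)
step 2: θ'=-3.7312 (R=-0.8000) → pose (4.3627, 4.2807, -3.7312)
step 3: θ'=-1.9812 (R=-1.0000) → pose (5.8357, 4.7129, -1.9812)
step 4: θ'=-1.3562 (R=0.6000) → pose (5.7997, 4.3457, -1.3562)

(5.7997, 4.3457, -1.3562)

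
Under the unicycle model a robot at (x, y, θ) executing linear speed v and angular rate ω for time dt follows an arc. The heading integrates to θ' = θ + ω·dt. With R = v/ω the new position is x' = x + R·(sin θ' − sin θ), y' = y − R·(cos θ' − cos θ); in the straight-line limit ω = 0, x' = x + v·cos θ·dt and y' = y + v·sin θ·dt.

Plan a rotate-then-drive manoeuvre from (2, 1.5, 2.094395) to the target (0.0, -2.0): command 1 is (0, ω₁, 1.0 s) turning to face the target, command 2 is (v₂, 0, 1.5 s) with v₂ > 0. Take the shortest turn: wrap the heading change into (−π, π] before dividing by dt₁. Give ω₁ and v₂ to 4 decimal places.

ω₁ = 2.0988, v₂ = 2.6874

heading to target = atan2(-2−1.5, 0−2) = -2.0899
Δθ = wrap(-2.0899 − 2.0944) = 2.0988; ω₁ = Δθ/dt₁ = 2.0988
distance = √((0−2)² + (-2−1.5)²) = 4.0311; v₂ = distance/dt₂ = 2.6874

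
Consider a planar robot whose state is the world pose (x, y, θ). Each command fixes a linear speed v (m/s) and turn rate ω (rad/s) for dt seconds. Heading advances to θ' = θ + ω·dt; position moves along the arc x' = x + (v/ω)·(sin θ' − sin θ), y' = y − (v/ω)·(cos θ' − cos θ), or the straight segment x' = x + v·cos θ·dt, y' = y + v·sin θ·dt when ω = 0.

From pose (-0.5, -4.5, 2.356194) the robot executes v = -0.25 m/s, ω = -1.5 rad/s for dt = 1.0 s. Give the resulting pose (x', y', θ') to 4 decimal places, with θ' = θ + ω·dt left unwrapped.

(-0.4920, -4.7271, 0.8562)

θ' = 2.3562 + -1.5·1.0 = 0.8562
R = v/ω = -0.25/-1.5 = 0.1667
x' = -0.5 + 0.1667·(sin 0.8562 − sin 2.3562) = -0.4920
y' = -4.5 − 0.1667·(cos 0.8562 − cos 2.3562) = -4.7271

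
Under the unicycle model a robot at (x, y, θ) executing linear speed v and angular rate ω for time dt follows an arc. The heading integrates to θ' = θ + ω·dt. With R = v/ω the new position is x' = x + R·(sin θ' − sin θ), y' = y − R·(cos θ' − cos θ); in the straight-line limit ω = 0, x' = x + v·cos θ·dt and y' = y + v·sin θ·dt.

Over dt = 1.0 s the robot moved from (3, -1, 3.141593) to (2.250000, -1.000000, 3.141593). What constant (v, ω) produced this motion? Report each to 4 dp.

v = 0.7500, ω = 0.0000

Δθ = 3.141593 − 3.141593 = 0.000000
ω = Δθ/dt = 0.000000/1.0 = 0.0000
ω = 0 → v = (Δx·cos θ + Δy·sin θ)/dt = 0.7500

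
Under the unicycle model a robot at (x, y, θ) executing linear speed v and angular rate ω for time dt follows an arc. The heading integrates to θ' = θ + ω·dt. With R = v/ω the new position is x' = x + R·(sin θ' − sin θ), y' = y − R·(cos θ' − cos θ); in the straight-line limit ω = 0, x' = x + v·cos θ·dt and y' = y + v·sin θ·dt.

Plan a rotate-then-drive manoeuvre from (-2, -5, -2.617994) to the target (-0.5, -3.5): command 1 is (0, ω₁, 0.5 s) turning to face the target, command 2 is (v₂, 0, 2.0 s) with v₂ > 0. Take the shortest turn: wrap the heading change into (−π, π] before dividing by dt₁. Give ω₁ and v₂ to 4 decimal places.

heading to target = atan2(-3.5−-5, -0.5−-2) = 0.7854
Δθ = wrap(0.7854 − -2.6180) = -2.8798; ω₁ = Δθ/dt₁ = -5.7596
distance = √((-0.5−-2)² + (-3.5−-5)²) = 2.1213; v₂ = distance/dt₂ = 1.0607

ω₁ = -5.7596, v₂ = 1.0607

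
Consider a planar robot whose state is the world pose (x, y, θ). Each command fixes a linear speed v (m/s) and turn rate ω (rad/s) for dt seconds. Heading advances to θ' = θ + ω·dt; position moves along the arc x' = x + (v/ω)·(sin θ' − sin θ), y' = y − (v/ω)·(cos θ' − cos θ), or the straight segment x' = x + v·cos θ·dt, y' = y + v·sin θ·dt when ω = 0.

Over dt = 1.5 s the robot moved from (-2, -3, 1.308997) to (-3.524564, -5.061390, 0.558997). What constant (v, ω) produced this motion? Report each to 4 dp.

v = -1.7500, ω = -0.5000

Δθ = 0.558997 − 1.308997 = -0.750000
ω = Δθ/dt = -0.750000/1.5 = -0.5000
R = −Δy/(cos θ' − cos θ) = 3.5000
v = R·ω = 3.5000·-0.5000 = -1.7500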